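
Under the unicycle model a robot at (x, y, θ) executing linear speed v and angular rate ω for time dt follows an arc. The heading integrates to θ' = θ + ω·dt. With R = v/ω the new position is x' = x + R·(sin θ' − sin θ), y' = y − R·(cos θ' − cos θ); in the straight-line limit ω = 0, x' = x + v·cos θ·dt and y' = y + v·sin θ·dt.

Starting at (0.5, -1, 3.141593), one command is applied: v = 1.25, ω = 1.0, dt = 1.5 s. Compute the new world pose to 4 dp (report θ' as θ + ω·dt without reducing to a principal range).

θ' = 3.1416 + 1.0·1.5 = 4.6416
R = v/ω = 1.25/1.0 = 1.2500
x' = 0.5 + 1.2500·(sin 4.6416 − sin 3.1416) = -0.7469
y' = -1 − 1.2500·(cos 4.6416 − cos 3.1416) = -2.1616

(-0.7469, -2.1616, 4.6416)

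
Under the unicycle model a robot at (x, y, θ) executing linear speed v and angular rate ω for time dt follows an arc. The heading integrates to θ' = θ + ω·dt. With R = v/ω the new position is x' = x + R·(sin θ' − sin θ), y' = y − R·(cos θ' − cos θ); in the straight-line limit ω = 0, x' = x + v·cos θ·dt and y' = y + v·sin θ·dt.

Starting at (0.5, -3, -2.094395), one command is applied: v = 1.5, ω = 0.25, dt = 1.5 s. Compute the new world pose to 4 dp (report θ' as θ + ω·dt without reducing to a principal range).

θ' = -2.0944 + 0.25·1.5 = -1.7194
R = v/ω = 1.5/0.25 = 6.0000
x' = 0.5 + 6.0000·(sin -1.7194 − sin -2.0944) = -0.2377
y' = -3 − 6.0000·(cos -1.7194 − cos -2.0944) = -5.1117

(-0.2377, -5.1117, -1.7194)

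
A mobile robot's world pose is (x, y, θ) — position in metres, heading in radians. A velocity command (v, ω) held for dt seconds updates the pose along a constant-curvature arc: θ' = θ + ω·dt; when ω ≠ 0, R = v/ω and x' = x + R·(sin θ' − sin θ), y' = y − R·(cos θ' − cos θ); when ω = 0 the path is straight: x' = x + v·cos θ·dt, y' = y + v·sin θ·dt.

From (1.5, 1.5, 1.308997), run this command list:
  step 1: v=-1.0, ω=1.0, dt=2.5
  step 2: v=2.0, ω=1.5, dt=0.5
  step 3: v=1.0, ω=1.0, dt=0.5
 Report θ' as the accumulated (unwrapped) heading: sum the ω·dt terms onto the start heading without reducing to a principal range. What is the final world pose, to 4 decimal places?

step 1: θ'=3.8090 (R=-1.0000) → pose (3.0849, 0.4558, 3.8090)
step 2: θ'=4.5590 (R=1.3333) → pose (2.5925, -0.3878, 4.5590)
step 3: θ'=5.0590 (R=1.0000) → pose (2.6402, -0.8803, 5.0590)

(2.6402, -0.8803, 5.0590)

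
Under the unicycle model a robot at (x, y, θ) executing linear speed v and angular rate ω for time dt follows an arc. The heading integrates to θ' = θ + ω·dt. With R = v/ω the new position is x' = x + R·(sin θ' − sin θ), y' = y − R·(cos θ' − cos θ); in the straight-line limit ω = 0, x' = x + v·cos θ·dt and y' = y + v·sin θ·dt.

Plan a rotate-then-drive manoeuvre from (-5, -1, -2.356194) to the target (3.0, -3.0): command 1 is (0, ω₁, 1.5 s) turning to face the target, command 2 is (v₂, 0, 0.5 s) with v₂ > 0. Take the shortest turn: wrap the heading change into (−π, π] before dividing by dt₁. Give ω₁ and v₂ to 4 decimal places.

heading to target = atan2(-3−-1, 3−-5) = -0.2450
Δθ = wrap(-0.2450 − -2.3562) = 2.1112; ω₁ = Δθ/dt₁ = 1.4075
distance = √((3−-5)² + (-3−-1)²) = 8.2462; v₂ = distance/dt₂ = 16.4924

ω₁ = 1.4075, v₂ = 16.4924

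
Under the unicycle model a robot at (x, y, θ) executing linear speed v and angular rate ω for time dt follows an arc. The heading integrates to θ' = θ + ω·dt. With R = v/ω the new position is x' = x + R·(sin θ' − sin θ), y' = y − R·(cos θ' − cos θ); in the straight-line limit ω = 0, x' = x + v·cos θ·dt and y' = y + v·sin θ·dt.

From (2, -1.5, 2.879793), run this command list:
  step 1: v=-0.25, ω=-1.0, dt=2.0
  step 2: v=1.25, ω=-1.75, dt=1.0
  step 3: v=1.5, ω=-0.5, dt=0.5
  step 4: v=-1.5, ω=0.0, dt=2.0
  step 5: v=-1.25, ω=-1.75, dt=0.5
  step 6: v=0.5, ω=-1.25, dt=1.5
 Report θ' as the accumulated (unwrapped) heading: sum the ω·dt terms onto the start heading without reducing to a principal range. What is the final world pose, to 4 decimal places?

step 1: θ'=0.8798 (R=0.2500) → pose (2.1279, -1.9008, 0.8798)
step 2: θ'=-0.8702 (R=-0.7143) → pose (3.2244, -1.8956, -0.8702)
step 3: θ'=-1.1202 (R=-3.0000) → pose (3.6316, -2.5231, -1.1202)
step 4: θ'=-1.1202 (straight) → pose (2.3251, 0.1775, -1.1202)
step 5: θ'=-1.9952 (R=0.7143) → pose (2.3172, 0.7827, -1.9952)
step 6: θ'=-3.8702 (R=-0.4000) → pose (1.6864, 0.6490, -3.8702)

(1.6864, 0.6490, -3.8702)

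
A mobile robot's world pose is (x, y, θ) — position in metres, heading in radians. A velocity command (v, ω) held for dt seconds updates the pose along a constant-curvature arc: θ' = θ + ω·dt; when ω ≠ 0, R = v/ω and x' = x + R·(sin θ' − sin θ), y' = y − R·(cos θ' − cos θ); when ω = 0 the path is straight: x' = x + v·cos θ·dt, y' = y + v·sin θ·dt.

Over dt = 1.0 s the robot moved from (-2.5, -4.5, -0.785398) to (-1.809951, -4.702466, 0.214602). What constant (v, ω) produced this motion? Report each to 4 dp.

v = 0.7500, ω = 1.0000

Δθ = 0.214602 − -0.785398 = 1.000000
ω = Δθ/dt = 1.000000/1.0 = 1.0000
R = Δx/(sin θ' − sin θ) = 0.7500
v = R·ω = 0.7500·1.0000 = 0.7500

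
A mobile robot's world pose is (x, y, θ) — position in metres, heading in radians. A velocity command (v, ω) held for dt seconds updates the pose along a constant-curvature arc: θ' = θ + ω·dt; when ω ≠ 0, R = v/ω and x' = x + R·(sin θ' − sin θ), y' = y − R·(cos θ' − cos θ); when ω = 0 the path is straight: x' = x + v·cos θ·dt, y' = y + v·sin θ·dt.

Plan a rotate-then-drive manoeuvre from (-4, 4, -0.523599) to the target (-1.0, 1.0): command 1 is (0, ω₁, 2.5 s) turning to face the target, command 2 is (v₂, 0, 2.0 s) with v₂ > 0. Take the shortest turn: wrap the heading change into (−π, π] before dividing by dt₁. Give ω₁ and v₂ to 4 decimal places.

heading to target = atan2(1−4, -1−-4) = -0.7854
Δθ = wrap(-0.7854 − -0.5236) = -0.2618; ω₁ = Δθ/dt₁ = -0.1047
distance = √((-1−-4)² + (1−4)²) = 4.2426; v₂ = distance/dt₂ = 2.1213

ω₁ = -0.1047, v₂ = 2.1213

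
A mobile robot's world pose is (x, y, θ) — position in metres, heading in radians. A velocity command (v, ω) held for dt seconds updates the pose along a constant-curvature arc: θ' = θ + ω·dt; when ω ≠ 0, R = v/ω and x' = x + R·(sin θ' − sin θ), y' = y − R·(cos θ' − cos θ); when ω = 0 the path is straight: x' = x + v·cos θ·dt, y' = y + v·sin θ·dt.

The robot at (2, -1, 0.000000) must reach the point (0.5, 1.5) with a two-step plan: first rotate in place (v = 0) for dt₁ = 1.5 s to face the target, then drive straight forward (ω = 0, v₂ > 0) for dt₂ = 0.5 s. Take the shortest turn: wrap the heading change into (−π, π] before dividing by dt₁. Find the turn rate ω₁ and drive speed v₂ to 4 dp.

ω₁ = 1.4075, v₂ = 5.8310

heading to target = atan2(1.5−-1, 0.5−2) = 2.1112
Δθ = wrap(2.1112 − 0.0000) = 2.1112; ω₁ = Δθ/dt₁ = 1.4075
distance = √((0.5−2)² + (1.5−-1)²) = 2.9155; v₂ = distance/dt₂ = 5.8310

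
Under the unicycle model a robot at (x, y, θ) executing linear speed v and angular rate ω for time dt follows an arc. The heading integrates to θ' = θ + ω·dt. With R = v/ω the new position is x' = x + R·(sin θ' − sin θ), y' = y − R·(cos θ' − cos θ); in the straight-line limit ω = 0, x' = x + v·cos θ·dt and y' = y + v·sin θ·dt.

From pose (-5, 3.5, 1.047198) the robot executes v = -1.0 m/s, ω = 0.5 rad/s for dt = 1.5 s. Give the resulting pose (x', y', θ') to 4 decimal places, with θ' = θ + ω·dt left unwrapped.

(-5.2169, 2.0511, 1.7972)

θ' = 1.0472 + 0.5·1.5 = 1.7972
R = v/ω = -1.0/0.5 = -2.0000
x' = -5 + -2.0000·(sin 1.7972 − sin 1.0472) = -5.2169
y' = 3.5 − -2.0000·(cos 1.7972 − cos 1.0472) = 2.0511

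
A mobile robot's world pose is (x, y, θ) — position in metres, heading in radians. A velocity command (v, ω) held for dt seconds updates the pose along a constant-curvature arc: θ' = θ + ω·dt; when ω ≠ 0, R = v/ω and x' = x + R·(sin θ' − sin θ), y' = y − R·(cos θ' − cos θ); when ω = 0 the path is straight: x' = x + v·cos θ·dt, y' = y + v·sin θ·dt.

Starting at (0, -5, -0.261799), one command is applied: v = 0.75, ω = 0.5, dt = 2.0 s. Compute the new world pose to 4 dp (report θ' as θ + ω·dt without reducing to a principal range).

(1.3977, -4.6606, 0.7382)

θ' = -0.2618 + 0.5·2.0 = 0.7382
R = v/ω = 0.75/0.5 = 1.5000
x' = 0 + 1.5000·(sin 0.7382 − sin -0.2618) = 1.3977
y' = -5 − 1.5000·(cos 0.7382 − cos -0.2618) = -4.6606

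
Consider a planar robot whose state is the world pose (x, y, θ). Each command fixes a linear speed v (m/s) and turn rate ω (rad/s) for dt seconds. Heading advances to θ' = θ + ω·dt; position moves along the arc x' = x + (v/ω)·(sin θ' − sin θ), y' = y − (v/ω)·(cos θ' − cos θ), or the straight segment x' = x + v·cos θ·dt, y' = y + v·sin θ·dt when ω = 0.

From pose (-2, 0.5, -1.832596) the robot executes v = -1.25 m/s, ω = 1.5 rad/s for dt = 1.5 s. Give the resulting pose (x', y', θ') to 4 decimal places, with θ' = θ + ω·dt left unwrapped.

(-3.1428, 1.4775, 0.4174)

θ' = -1.8326 + 1.5·1.5 = 0.4174
R = v/ω = -1.25/1.5 = -0.8333
x' = -2 + -0.8333·(sin 0.4174 − sin -1.8326) = -3.1428
y' = 0.5 − -0.8333·(cos 0.4174 − cos -1.8326) = 1.4775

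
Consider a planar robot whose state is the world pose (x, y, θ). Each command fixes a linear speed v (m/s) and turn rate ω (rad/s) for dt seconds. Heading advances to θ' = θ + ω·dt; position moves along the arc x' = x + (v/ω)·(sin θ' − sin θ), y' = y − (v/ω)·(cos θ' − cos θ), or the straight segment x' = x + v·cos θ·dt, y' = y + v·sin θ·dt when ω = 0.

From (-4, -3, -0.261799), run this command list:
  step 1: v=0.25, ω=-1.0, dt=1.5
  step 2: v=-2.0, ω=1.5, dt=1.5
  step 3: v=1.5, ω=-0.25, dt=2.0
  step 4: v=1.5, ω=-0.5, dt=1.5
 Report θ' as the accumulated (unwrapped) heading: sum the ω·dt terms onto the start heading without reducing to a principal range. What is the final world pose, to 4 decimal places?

(-0.8334, -1.9867, -0.7618)

step 1: θ'=-1.7618 (R=-0.2500) → pose (-3.8193, -3.2889, -1.7618)
step 2: θ'=0.4882 (R=-1.3333) → pose (-5.7537, -1.8582, 0.4882)
step 3: θ'=-0.0118 (R=-6.0000) → pose (-2.8687, -1.1577, -0.0118)
step 4: θ'=-0.7618 (R=-3.0000) → pose (-0.8334, -1.9867, -0.7618)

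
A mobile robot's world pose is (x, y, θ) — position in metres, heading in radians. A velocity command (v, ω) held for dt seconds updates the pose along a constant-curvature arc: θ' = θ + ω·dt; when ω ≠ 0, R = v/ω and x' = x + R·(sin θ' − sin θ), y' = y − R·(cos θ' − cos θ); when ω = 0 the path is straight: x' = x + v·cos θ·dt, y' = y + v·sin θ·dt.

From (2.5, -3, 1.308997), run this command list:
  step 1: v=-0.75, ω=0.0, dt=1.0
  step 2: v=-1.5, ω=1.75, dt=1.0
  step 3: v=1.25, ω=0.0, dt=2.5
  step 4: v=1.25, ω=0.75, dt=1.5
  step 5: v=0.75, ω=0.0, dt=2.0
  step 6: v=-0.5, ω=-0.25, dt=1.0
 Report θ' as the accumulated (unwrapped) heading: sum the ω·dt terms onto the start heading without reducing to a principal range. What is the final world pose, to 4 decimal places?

step 1: θ'=1.3090 (straight) → pose (2.3059, -3.7244, 1.3090)
step 2: θ'=3.0590 (R=-0.8571) → pose (3.0631, -4.8005, 3.0590)
step 3: θ'=3.0590 (straight) → pose (-0.0512, -4.5427, 3.0590)
step 4: θ'=4.1840 (R=1.6667) → pose (-1.6281, -5.3634, 4.1840)
step 5: θ'=4.1840 (straight) → pose (-2.3843, -6.6589, 4.1840)
step 6: θ'=3.9340 (R=2.0000) → pose (-2.0812, -6.2629, 3.9340)

(-2.0812, -6.2629, 3.9340)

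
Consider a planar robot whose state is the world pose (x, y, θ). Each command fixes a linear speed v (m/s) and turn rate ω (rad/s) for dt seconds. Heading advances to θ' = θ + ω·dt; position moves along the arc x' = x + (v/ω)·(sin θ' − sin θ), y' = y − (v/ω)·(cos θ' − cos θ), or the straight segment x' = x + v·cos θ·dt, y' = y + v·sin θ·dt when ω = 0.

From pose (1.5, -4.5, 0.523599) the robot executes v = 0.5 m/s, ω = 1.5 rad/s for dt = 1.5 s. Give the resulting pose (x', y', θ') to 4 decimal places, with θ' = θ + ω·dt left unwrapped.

(1.4532, -3.9003, 2.7736)

θ' = 0.5236 + 1.5·1.5 = 2.7736
R = v/ω = 0.5/1.5 = 0.3333
x' = 1.5 + 0.3333·(sin 2.7736 − sin 0.5236) = 1.4532
y' = -4.5 − 0.3333·(cos 2.7736 − cos 0.5236) = -3.9003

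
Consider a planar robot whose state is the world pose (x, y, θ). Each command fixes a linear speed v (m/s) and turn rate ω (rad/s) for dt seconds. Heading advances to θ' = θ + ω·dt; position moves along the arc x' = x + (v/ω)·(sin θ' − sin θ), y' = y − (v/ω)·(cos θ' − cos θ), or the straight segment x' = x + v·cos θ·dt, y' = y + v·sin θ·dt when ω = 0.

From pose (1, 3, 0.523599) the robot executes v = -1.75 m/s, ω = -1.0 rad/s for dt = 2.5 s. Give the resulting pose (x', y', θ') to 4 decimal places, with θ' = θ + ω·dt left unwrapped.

θ' = 0.5236 + -1.0·2.5 = -1.9764
R = v/ω = -1.75/-1.0 = 1.7500
x' = 1 + 1.7500·(sin -1.9764 − sin 0.5236) = -1.4830
y' = 3 − 1.7500·(cos -1.9764 − cos 0.5236) = 5.2060

(-1.4830, 5.2060, -1.9764)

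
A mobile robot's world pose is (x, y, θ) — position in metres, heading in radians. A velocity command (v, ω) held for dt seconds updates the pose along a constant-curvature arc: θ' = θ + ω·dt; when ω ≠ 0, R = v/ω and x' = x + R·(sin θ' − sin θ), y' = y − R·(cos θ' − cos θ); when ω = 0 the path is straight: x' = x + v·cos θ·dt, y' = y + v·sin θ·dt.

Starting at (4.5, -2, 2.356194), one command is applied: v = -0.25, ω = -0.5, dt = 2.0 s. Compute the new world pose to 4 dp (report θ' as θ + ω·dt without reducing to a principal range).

(4.6350, -2.4600, 1.3562)

θ' = 2.3562 + -0.5·2.0 = 1.3562
R = v/ω = -0.25/-0.5 = 0.5000
x' = 4.5 + 0.5000·(sin 1.3562 − sin 2.3562) = 4.6350
y' = -2 − 0.5000·(cos 1.3562 − cos 2.3562) = -2.4600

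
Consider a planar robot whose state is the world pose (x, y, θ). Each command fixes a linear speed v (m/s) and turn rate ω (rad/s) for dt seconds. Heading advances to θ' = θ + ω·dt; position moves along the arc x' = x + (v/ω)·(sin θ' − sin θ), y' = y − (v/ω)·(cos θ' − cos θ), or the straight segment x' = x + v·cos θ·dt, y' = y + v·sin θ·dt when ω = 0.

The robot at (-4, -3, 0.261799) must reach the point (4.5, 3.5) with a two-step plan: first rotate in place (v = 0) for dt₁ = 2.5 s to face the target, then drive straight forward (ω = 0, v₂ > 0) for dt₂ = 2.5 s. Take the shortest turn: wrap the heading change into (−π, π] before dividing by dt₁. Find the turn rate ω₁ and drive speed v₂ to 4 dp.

heading to target = atan2(3.5−-3, 4.5−-4) = 0.6528
Δθ = wrap(0.6528 − 0.2618) = 0.3910; ω₁ = Δθ/dt₁ = 0.1564
distance = √((4.5−-4)² + (3.5−-3)²) = 10.7005; v₂ = distance/dt₂ = 4.2802

ω₁ = 0.1564, v₂ = 4.2802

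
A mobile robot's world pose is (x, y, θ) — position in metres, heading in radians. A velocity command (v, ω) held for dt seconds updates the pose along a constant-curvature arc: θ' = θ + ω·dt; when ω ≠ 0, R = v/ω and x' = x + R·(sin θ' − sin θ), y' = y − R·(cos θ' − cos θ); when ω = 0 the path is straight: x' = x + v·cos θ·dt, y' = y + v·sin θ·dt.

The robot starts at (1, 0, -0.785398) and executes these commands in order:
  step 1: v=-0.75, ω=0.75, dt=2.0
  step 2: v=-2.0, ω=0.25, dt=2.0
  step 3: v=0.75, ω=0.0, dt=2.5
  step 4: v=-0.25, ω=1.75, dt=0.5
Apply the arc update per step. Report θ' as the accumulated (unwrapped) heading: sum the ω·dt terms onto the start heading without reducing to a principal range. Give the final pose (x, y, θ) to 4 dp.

step 1: θ'=0.7146 (R=-1.0000) → pose (-0.3624, 0.0482, 0.7146)
step 2: θ'=1.2146 (R=-8.0000) → pose (-2.6177, -3.2049, 1.2146)
step 3: θ'=1.2146 (straight) → pose (-1.9639, -1.4476, 1.2146)
step 4: θ'=2.0896 (R=-0.1429) → pose (-1.9541, -1.5682, 2.0896)

(-1.9541, -1.5682, 2.0896)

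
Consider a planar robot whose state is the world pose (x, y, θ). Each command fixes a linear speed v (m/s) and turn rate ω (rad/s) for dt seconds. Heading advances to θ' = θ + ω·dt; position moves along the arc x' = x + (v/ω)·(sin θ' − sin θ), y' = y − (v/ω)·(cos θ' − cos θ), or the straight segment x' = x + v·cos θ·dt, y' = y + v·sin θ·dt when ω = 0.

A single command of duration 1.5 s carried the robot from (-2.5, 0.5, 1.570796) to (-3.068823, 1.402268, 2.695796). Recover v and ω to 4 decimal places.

Δθ = 2.695796 − 1.570796 = 1.125000
ω = Δθ/dt = 1.125000/1.5 = 0.7500
R = −Δy/(cos θ' − cos θ) = 1.0000
v = R·ω = 1.0000·0.7500 = 0.7500

v = 0.7500, ω = 0.7500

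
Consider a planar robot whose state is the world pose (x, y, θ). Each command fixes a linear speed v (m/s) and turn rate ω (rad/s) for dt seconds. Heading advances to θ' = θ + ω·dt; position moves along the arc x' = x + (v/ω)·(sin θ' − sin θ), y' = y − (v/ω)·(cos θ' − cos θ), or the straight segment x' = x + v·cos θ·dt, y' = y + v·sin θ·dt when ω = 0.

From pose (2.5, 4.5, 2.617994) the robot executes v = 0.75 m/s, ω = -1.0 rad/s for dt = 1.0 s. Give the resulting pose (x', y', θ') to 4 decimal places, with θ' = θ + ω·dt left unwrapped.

(2.1258, 5.1141, 1.6180)

θ' = 2.6180 + -1.0·1.0 = 1.6180
R = v/ω = 0.75/-1.0 = -0.7500
x' = 2.5 + -0.7500·(sin 1.6180 − sin 2.6180) = 2.1258
y' = 4.5 − -0.7500·(cos 1.6180 − cos 2.6180) = 5.1141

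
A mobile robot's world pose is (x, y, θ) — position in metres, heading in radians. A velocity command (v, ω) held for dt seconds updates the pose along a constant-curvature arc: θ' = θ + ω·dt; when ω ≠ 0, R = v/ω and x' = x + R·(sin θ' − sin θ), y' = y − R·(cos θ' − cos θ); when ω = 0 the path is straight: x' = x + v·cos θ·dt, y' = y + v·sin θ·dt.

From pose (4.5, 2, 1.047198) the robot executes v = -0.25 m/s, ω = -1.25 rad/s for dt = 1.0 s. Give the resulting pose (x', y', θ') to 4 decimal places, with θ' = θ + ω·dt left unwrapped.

θ' = 1.0472 + -1.25·1.0 = -0.2028
R = v/ω = -0.25/-1.25 = 0.2000
x' = 4.5 + 0.2000·(sin -0.2028 − sin 1.0472) = 4.2865
y' = 2 − 0.2000·(cos -0.2028 − cos 1.0472) = 1.9041

(4.2865, 1.9041, -0.2028)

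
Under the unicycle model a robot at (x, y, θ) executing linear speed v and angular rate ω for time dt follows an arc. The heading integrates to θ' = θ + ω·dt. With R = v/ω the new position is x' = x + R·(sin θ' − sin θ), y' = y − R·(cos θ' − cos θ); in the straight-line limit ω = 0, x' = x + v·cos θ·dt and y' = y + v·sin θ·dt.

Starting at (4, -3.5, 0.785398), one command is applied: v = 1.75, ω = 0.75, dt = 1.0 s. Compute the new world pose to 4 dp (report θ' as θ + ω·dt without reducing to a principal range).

θ' = 0.7854 + 0.75·1.0 = 1.5354
R = v/ω = 1.75/0.75 = 2.3333
x' = 4 + 2.3333·(sin 1.5354 − sin 0.7854) = 4.6820
y' = -3.5 − 2.3333·(cos 1.5354 − cos 0.7854) = -1.9327

(4.6820, -1.9327, 1.5354)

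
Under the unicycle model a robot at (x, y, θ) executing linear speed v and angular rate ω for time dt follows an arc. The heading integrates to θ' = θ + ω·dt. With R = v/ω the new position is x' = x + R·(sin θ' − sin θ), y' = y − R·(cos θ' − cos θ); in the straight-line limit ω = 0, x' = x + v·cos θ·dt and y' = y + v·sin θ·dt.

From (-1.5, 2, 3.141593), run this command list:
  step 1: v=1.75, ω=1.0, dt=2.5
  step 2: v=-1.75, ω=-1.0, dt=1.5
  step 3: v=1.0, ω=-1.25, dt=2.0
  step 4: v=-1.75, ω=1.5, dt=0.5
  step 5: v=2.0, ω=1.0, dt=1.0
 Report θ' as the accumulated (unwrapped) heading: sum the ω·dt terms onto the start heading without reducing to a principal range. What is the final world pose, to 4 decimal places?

step 1: θ'=5.6416 (R=1.7500) → pose (-2.5473, -1.1520, 5.6416)
step 2: θ'=4.1416 (R=1.7500) → pose (-2.9726, 1.1955, 4.1416)
step 3: θ'=1.6416 (R=-0.8000) → pose (-4.4437, 1.5712, 1.6416)
step 4: θ'=2.3916 (R=-1.1667) → pose (-4.0752, 0.8001, 2.3916)
step 5: θ'=3.3916 (R=2.0000) → pose (-5.9333, 1.2745, 3.3916)

(-5.9333, 1.2745, 3.3916)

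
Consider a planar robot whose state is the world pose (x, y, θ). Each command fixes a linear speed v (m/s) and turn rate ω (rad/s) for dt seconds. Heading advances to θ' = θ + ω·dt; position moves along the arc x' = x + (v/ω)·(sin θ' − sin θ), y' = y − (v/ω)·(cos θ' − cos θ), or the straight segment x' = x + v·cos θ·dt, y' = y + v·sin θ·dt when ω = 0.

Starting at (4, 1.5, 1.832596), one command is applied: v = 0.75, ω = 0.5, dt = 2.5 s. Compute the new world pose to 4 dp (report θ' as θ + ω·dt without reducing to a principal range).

θ' = 1.8326 + 0.5·2.5 = 3.0826
R = v/ω = 0.75/0.5 = 1.5000
x' = 4 + 1.5000·(sin 3.0826 − sin 1.8326) = 2.6396
y' = 1.5 − 1.5000·(cos 3.0826 − cos 1.8326) = 2.6092

(2.6396, 2.6092, 3.0826)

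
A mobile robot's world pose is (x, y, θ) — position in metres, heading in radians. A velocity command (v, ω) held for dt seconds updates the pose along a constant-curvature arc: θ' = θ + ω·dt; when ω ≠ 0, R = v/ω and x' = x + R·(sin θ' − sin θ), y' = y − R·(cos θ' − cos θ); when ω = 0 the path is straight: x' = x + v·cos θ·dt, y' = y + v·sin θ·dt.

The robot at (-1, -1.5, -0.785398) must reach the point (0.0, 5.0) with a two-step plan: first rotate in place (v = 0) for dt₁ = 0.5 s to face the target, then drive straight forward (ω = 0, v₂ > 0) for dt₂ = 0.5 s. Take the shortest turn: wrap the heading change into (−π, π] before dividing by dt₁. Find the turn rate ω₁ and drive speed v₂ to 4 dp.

heading to target = atan2(5−-1.5, 0−-1) = 1.4181
Δθ = wrap(1.4181 − -0.7854) = 2.2035; ω₁ = Δθ/dt₁ = 4.4071
distance = √((0−-1)² + (5−-1.5)²) = 6.5765; v₂ = distance/dt₂ = 13.1529

ω₁ = 4.4071, v₂ = 13.1529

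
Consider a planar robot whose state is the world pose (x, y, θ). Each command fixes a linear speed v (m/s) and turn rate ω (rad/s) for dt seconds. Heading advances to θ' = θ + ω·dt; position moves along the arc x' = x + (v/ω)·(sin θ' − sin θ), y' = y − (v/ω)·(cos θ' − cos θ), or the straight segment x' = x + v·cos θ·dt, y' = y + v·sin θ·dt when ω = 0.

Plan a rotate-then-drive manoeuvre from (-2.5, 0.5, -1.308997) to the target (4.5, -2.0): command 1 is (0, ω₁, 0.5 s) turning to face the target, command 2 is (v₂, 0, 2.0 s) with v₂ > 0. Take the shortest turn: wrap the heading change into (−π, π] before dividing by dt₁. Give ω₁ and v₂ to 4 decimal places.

heading to target = atan2(-2−0.5, 4.5−-2.5) = -0.3430
Δθ = wrap(-0.3430 − -1.3090) = 0.9660; ω₁ = Δθ/dt₁ = 1.9319
distance = √((4.5−-2.5)² + (-2−0.5)²) = 7.4330; v₂ = distance/dt₂ = 3.7165

ω₁ = 1.9319, v₂ = 3.7165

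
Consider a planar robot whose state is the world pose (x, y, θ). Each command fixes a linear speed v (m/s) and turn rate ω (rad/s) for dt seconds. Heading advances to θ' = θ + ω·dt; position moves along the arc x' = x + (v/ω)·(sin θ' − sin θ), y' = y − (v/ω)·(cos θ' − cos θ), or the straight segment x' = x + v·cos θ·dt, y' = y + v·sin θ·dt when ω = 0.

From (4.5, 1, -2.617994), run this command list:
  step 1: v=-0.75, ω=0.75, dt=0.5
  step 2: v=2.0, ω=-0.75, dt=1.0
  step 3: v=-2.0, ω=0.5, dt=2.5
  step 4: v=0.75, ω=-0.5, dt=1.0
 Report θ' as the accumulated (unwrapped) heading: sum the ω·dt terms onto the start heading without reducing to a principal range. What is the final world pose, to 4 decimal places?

(6.1352, 2.8601, -2.2430)

step 1: θ'=-2.2430 (R=-1.0000) → pose (4.7825, 1.2433, -2.2430)
step 2: θ'=-2.9930 (R=-2.6667) → pose (3.0907, 0.2666, -2.9930)
step 3: θ'=-1.7430 (R=-4.0000) → pose (6.4393, 3.5371, -1.7430)
step 4: θ'=-2.2430 (R=-1.5000) → pose (6.1352, 2.8601, -2.2430)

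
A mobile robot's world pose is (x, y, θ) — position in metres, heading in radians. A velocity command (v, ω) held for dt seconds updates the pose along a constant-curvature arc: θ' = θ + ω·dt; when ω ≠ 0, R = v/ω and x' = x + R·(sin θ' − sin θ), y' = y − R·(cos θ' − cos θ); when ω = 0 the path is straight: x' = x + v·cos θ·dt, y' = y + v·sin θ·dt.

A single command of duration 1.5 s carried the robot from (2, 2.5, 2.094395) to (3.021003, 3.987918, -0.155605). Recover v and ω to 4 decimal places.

v = 1.5000, ω = -1.5000

Δθ = -0.155605 − 2.094395 = -2.250000
ω = Δθ/dt = -2.250000/1.5 = -1.5000
R = −Δy/(cos θ' − cos θ) = -1.0000
v = R·ω = -1.0000·-1.5000 = 1.5000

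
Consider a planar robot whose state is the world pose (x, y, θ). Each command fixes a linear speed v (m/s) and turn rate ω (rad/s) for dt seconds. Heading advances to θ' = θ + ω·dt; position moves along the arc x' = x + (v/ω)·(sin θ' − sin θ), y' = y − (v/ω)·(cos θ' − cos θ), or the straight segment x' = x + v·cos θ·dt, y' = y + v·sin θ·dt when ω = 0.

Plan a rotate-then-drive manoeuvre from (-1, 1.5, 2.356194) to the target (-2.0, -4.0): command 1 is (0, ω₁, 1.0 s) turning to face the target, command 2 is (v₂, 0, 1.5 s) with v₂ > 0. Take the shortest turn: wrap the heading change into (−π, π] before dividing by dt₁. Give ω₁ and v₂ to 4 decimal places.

ω₁ = 2.1763, v₂ = 3.7268

heading to target = atan2(-4−1.5, -2−-1) = -1.7506
Δθ = wrap(-1.7506 − 2.3562) = 2.1763; ω₁ = Δθ/dt₁ = 2.1763
distance = √((-2−-1)² + (-4−1.5)²) = 5.5902; v₂ = distance/dt₂ = 3.7268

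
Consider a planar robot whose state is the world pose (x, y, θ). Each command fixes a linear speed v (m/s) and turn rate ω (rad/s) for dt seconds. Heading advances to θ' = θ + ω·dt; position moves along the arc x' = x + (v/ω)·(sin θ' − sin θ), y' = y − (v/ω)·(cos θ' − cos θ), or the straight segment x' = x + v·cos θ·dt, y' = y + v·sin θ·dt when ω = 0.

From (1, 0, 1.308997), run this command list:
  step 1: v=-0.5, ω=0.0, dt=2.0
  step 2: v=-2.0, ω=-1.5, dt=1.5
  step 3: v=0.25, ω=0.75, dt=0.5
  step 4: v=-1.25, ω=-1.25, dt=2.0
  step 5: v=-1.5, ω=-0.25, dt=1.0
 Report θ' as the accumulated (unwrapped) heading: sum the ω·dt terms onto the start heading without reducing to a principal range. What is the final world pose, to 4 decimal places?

step 1: θ'=1.3090 (straight) → pose (0.7412, -0.9659, 1.3090)
step 2: θ'=-0.9410 (R=1.3333) → pose (-1.6243, -1.4061, -0.9410)
step 3: θ'=-0.5660 (R=0.3333) → pose (-1.5336, -1.4912, -0.5660)
step 4: θ'=-3.0660 (R=1.0000) → pose (-1.0729, 0.3500, -3.0660)
step 5: θ'=-3.3160 (R=6.0000) → pose (0.4214, 0.2761, -3.3160)

(0.4214, 0.2761, -3.3160)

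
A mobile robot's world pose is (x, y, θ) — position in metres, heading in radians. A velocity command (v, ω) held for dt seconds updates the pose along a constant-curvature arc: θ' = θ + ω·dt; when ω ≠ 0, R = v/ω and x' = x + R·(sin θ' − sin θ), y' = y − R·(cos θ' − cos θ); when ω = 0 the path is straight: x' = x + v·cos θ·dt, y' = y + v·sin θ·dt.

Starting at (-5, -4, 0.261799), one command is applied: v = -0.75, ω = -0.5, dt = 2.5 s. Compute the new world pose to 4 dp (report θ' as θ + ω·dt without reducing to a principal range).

(-6.6408, -3.3764, -0.9882)

θ' = 0.2618 + -0.5·2.5 = -0.9882
R = v/ω = -0.75/-0.5 = 1.5000
x' = -5 + 1.5000·(sin -0.9882 − sin 0.2618) = -6.6408
y' = -4 − 1.5000·(cos -0.9882 − cos 0.2618) = -3.3764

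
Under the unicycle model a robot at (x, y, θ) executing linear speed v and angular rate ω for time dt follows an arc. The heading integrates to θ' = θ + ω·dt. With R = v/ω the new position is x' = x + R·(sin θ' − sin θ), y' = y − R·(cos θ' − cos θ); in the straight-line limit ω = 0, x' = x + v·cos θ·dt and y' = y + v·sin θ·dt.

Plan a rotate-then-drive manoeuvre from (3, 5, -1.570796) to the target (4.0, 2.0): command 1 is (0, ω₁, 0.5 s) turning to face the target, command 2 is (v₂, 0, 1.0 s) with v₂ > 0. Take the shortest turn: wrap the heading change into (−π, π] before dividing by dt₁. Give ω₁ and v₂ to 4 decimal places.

heading to target = atan2(2−5, 4−3) = -1.2490
Δθ = wrap(-1.2490 − -1.5708) = 0.3218; ω₁ = Δθ/dt₁ = 0.6435
distance = √((4−3)² + (2−5)²) = 3.1623; v₂ = distance/dt₂ = 3.1623

ω₁ = 0.6435, v₂ = 3.1623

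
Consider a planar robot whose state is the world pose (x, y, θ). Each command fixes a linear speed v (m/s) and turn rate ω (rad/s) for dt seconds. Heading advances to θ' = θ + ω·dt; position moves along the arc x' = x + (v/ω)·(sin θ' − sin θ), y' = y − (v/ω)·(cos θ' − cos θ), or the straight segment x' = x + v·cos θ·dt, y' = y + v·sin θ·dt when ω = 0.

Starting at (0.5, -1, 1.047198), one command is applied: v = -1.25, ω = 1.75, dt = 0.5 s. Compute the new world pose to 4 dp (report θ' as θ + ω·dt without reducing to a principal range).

(0.4480, -1.6030, 1.9222)

θ' = 1.0472 + 1.75·0.5 = 1.9222
R = v/ω = -1.25/1.75 = -0.7143
x' = 0.5 + -0.7143·(sin 1.9222 − sin 1.0472) = 0.4480
y' = -1 − -0.7143·(cos 1.9222 − cos 1.0472) = -1.6030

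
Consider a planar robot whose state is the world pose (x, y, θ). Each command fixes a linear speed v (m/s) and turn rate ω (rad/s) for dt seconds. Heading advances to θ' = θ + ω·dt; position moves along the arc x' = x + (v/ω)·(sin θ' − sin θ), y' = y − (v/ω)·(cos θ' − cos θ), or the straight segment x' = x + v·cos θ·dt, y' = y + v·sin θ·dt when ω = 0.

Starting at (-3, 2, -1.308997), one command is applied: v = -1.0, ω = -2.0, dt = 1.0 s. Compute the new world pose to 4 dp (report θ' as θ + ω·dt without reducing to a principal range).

(-2.4337, 2.6224, -3.3090)

θ' = -1.3090 + -2.0·1.0 = -3.3090
R = v/ω = -1.0/-2.0 = 0.5000
x' = -3 + 0.5000·(sin -3.3090 − sin -1.3090) = -2.4337
y' = 2 − 0.5000·(cos -3.3090 − cos -1.3090) = 2.6224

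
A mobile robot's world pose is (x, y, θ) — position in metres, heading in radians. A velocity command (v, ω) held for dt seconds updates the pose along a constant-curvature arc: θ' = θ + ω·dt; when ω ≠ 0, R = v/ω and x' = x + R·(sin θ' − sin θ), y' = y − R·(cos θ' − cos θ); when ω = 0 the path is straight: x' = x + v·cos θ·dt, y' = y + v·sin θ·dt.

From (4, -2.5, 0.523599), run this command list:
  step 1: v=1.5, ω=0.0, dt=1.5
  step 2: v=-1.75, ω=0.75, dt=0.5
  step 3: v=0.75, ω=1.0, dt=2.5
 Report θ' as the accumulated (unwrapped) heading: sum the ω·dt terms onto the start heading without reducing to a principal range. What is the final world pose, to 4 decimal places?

step 1: θ'=0.5236 (straight) → pose (5.9486, -1.3750, 0.5236)
step 2: θ'=0.8986 (R=-2.3333) → pose (5.2895, -1.9427, 0.8986)
step 3: θ'=3.3986 (R=0.7500) → pose (4.5120, -0.7503, 3.3986)

(4.5120, -0.7503, 3.3986)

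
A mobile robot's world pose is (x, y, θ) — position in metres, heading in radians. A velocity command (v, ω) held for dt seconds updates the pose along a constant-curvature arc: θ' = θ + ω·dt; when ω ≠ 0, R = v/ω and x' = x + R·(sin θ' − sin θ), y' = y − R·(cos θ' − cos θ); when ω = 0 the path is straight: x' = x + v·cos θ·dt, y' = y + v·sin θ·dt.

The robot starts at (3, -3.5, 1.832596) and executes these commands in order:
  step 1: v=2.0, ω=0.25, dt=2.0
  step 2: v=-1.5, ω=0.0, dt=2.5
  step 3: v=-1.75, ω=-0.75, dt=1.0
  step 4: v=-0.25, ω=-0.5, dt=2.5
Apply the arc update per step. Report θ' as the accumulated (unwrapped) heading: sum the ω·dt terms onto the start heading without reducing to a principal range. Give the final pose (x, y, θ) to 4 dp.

step 1: θ'=2.3326 (R=8.0000) → pose (1.0614, -0.0488, 2.3326)
step 2: θ'=2.3326 (straight) → pose (3.6497, -2.7622, 2.3326)
step 3: θ'=1.5826 (R=2.3333) → pose (4.2945, -4.3452, 1.5826)
step 4: θ'=0.3326 (R=0.5000) → pose (3.9578, -4.8237, 0.3326)

(3.9578, -4.8237, 0.3326)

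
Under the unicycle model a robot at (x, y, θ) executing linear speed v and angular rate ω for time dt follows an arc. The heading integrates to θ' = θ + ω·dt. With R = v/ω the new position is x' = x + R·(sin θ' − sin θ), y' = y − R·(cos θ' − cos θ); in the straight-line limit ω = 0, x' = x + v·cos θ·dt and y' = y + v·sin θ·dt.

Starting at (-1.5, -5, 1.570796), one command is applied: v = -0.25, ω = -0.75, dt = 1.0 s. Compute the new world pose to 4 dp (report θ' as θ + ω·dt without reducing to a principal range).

θ' = 1.5708 + -0.75·1.0 = 0.8208
R = v/ω = -0.25/-0.75 = 0.3333
x' = -1.5 + 0.3333·(sin 0.8208 − sin 1.5708) = -1.5894
y' = -5 − 0.3333·(cos 0.8208 − cos 1.5708) = -5.2272

(-1.5894, -5.2272, 0.8208)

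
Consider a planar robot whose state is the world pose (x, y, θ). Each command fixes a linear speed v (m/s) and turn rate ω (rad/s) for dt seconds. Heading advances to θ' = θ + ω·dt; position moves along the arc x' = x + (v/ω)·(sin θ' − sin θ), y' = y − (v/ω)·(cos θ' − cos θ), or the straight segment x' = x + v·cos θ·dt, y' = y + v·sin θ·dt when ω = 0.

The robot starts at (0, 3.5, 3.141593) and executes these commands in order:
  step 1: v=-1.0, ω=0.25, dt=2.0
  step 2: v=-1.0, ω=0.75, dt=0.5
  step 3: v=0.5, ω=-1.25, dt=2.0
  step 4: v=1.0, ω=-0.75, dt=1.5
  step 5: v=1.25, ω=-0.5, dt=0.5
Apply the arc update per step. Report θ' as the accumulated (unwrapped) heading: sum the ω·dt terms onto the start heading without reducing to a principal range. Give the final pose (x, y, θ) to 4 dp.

step 1: θ'=3.6416 (R=-4.0000) → pose (1.9177, 3.9897, 3.6416)
step 2: θ'=4.0166 (R=-1.3333) → pose (2.3019, 4.3051, 4.0166)
step 3: θ'=1.5166 (R=-0.4000) → pose (1.5954, 4.5832, 1.5166)
step 4: θ'=0.3916 (R=-1.3333) → pose (2.4179, 5.7434, 0.3916)
step 5: θ'=0.1416 (R=-2.5000) → pose (3.0193, 5.9076, 0.1416)

(3.0193, 5.9076, 0.1416)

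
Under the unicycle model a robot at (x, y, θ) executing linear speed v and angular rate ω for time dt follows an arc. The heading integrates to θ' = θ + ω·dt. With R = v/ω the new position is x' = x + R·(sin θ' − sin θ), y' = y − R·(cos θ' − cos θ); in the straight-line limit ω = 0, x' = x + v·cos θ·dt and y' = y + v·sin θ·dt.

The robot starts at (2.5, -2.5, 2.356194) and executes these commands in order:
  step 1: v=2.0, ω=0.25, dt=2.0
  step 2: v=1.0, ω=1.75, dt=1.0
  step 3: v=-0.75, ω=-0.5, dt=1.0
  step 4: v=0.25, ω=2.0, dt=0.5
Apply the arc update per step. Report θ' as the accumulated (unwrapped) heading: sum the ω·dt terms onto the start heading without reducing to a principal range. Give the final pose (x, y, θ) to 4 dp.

(-1.3875, -0.3918, 5.1062)

step 1: θ'=2.8562 (R=8.0000) → pose (-0.9045, -0.4805, 2.8562)
step 2: θ'=4.6062 (R=0.5714) → pose (-1.6336, -0.9682, 4.6062)
step 3: θ'=4.1062 (R=1.5000) → pose (-1.3748, -0.2726, 4.1062)
step 4: θ'=5.1062 (R=0.1250) → pose (-1.3875, -0.3918, 5.1062)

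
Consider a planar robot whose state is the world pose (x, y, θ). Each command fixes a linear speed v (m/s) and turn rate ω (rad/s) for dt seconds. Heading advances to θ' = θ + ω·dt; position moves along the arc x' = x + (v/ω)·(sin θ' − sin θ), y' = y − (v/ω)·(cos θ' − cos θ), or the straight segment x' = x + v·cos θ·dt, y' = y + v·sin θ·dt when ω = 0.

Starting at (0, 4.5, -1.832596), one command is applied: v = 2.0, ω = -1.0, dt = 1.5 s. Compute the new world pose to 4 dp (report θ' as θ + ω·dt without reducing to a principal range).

(-2.3115, 3.0540, -3.3326)

θ' = -1.8326 + -1.0·1.5 = -3.3326
R = v/ω = 2.0/-1.0 = -2.0000
x' = 0 + -2.0000·(sin -3.3326 − sin -1.8326) = -2.3115
y' = 4.5 − -2.0000·(cos -3.3326 − cos -1.8326) = 3.0540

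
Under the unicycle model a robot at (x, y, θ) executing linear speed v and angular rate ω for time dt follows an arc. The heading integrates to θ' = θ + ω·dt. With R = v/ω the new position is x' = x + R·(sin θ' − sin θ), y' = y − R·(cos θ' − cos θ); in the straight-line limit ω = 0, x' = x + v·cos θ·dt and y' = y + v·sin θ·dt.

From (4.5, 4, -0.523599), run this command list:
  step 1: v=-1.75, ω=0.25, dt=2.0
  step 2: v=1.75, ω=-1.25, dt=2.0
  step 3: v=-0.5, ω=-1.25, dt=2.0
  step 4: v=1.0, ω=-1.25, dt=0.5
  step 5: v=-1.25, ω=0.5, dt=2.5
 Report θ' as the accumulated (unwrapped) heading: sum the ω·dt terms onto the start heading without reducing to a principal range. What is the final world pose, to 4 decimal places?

(1.9473, -0.4390, -4.3986)

step 1: θ'=-0.0236 (R=-7.0000) → pose (1.1652, 4.9359, -0.0236)
step 2: θ'=-2.5236 (R=-1.4000) → pose (1.9433, 2.3952, -2.5236)
step 3: θ'=-5.0236 (R=0.4000) → pose (2.5558, 1.9467, -5.0236)
step 4: θ'=-5.6486 (R=-0.8000) → pose (2.8431, 2.3460, -5.6486)
step 5: θ'=-4.3986 (R=-2.5000) → pose (1.9473, -0.4390, -4.3986)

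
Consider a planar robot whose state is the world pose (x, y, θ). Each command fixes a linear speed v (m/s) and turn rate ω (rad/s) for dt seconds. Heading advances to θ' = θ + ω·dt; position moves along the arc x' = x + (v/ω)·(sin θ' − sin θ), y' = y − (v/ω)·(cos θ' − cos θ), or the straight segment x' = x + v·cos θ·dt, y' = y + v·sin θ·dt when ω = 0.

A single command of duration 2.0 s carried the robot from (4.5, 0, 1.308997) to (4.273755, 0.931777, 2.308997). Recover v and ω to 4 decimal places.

v = 0.5000, ω = 0.5000

Δθ = 2.308997 − 1.308997 = 1.000000
ω = Δθ/dt = 1.000000/2.0 = 0.5000
R = −Δy/(cos θ' − cos θ) = 1.0000
v = R·ω = 1.0000·0.5000 = 0.5000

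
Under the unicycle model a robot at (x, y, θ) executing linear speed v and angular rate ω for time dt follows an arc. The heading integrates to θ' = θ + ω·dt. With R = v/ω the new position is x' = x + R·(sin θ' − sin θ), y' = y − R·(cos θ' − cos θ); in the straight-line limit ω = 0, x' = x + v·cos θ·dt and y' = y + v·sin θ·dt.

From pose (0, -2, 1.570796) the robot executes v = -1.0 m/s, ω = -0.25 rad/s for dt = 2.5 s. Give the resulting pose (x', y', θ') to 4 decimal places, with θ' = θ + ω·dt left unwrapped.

θ' = 1.5708 + -0.25·2.5 = 0.9458
R = v/ω = -1.0/-0.25 = 4.0000
x' = 0 + 4.0000·(sin 0.9458 − sin 1.5708) = -0.7561
y' = -2 − 4.0000·(cos 0.9458 − cos 1.5708) = -4.3404

(-0.7561, -4.3404, 0.9458)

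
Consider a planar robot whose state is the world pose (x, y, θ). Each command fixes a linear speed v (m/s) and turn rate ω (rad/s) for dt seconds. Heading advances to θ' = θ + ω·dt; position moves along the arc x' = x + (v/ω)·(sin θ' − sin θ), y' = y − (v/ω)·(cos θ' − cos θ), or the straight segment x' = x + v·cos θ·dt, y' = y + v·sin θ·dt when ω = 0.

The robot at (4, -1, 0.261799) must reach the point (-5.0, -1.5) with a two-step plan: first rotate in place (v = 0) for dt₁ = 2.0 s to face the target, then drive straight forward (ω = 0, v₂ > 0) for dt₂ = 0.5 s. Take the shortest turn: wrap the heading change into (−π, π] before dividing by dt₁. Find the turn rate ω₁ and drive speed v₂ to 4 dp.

ω₁ = 1.4676, v₂ = 18.0278

heading to target = atan2(-1.5−-1, -5−4) = -3.0861
Δθ = wrap(-3.0861 − 0.2618) = 2.9353; ω₁ = Δθ/dt₁ = 1.4676
distance = √((-5−4)² + (-1.5−-1)²) = 9.0139; v₂ = distance/dt₂ = 18.0278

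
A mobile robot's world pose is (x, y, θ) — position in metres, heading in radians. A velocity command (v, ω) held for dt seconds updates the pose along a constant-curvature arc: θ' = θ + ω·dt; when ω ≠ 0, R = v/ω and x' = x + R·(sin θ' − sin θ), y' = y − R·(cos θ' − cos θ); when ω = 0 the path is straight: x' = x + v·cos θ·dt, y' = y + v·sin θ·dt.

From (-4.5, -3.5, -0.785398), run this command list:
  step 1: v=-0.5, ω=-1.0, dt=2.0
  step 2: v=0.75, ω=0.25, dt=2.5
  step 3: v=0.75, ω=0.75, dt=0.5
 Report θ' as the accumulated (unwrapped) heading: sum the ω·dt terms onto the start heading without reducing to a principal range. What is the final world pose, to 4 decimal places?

step 1: θ'=-2.7854 (R=0.5000) → pose (-4.3208, -2.6778, -2.7854)
step 2: θ'=-2.1604 (R=3.0000) → pose (-5.7682, -3.8214, -2.1604)
step 3: θ'=-1.7854 (R=1.0000) → pose (-5.9141, -4.1645, -1.7854)

(-5.9141, -4.1645, -1.7854)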